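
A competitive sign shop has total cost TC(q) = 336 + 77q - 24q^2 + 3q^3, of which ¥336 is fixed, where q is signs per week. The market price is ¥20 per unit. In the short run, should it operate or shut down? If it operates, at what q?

Shut down

Strip out fixed cost: VC = 77q - 24q^2 + 3q^3. Then AVC = 77 - 24q + 3q^2 and MC = 77 - 48q + 9q^2.
The AVC parabola has its vertex at q = 24/6 = 4, where AVC = 77 - 24·4 + 3·4^2 = ¥29.
With P < min AVC (¥20 < ¥29), every unit sold adds to the loss.
The firm minimizes its loss by shutting down and losing only its fixed cost of ¥336.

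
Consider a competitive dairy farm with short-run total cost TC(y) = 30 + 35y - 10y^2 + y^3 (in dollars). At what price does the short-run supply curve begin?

The firm shuts down when price falls below the minimum of average variable cost. AVC = VC/y = 35 - 10y + y^2.
At the minimum of AVC, MC = AVC. MC = 35 - 20y + 3y^2; setting MC = AVC gives 2y^2 - 10y = 0, so y = 5. min AVC = 10.
For P < $10 the firm produces nothing.

$10 per unit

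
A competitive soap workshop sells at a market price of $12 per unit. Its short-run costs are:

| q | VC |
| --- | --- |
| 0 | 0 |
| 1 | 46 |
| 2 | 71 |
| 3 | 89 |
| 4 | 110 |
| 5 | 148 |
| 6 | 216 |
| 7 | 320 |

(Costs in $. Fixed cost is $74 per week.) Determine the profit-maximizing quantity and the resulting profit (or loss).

q = 0 (shut down); profit = -$74

Tabulate TR − TC: q=0: -74; q=1: -108; q=2: -121; q=3: -127; q=4: -136; q=5: -162; q=6: -218; q=7: -310.
Profit is highest at q = 0. Equivalently, the lowest AVC in the table is 110/4 ≈ $27.50 at q = 4, and P = $12 falls below it — price never covers variable cost, so the firm shuts down and loses only its fixed cost.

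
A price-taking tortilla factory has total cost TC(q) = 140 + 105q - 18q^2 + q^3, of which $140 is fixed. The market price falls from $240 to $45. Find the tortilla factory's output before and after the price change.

Output falls from 15 to 10

AVC = 105 - 18q + q^2, minimized at q = 9 where min AVC = $24. MC = 105 - 36q + 3q^2.
At P = $240 ≥ min AVC, set P = MC on the rising branch: q = 15.
At P = $45 ≥ min AVC, set P = MC: q = 10. The firm stays open but cuts output.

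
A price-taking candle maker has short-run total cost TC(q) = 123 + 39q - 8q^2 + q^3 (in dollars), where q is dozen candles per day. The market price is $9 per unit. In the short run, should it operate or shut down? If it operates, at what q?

Shut down

Variable cost is VC = 39q - 8q^2 + q^3, so AVC = VC/q = 39 - 8q + q^2 and MC = dTC/dq = 39 - 16q + 3q^2.
AVC hits its minimum where MC = AVC, at q = 4, giving min AVC = 39 - 8·4 + 4^2 = $23.
With P < min AVC ($9 < $23), every unit sold adds to the loss.
The firm minimizes its loss by shutting down and losing only its fixed cost of $123.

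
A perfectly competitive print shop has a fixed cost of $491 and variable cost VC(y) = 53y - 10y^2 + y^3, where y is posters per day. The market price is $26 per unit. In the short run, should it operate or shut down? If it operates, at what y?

From TC, MC = TC'(y) = 53 - 20y + 3y^2 and AVC = VC/y = 53 - 10y + y^2.
AVC is minimized where dAVC/dy = -10 + 2y = 0, at y = 5; min AVC = 53 - 10·5 + 5^2 = $28.
Since P = $26 < min AVC = $28, price fails to cover variable cost at any output.
Shutting down limits the loss to fixed cost, $491.

Shut down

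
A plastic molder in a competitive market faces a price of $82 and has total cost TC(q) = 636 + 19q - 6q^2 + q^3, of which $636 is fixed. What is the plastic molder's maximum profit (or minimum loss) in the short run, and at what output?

AVC = 19 - 6q + q^2 has its minimum $10 at q = 3; price $82 clears that bar, so the firm operates.
MC = 19 - 12q + 3q^2. Setting P = MC and taking the root on the rising branch gives q* = 7.
TR = 82·7 = 574. TC = 636 + 182 = 818. Profit = 574 − 818 = -$244.
By producing, the firm covers all variable cost plus $392 of fixed cost; shutting down would lose the full $636.

Profit = -$244 at q = 7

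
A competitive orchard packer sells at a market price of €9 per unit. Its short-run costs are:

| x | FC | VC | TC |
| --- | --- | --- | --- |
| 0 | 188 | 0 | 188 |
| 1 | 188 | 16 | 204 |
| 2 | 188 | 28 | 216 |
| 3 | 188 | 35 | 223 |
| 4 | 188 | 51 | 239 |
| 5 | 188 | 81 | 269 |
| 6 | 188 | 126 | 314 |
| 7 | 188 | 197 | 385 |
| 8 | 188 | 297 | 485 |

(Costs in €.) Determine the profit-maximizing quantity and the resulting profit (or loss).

x = 0 (shut down); profit = -€188

Profit at each row (π = 9x − TC): x=0: -188; x=1: -195; x=2: -198; x=3: -196; x=4: -203; x=5: -224; x=6: -260; x=7: -322; x=8: -413.
Profit is highest at x = 0. Equivalently, the lowest AVC in the table is 35/3 ≈ €11.67 at x = 3, and P = €9 falls below it — price never covers variable cost, so the firm shuts down and loses only its fixed cost.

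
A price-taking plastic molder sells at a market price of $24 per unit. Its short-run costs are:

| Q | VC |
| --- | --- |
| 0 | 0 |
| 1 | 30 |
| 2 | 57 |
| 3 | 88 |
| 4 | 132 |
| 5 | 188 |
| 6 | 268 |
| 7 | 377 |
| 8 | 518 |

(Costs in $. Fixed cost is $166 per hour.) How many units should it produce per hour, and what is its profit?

Compute π = P·Q − TC at each output: Q=0: -166; Q=1: -172; Q=2: -175; Q=3: -182; Q=4: -202; Q=5: -234; Q=6: -290; Q=7: -375; Q=8: -492.
Profit is highest at Q = 0. Equivalently, the lowest AVC in the table is 57/2 ≈ $28.50 at Q = 2, and P = $24 falls below it — price never covers variable cost, so the firm shuts down and loses only its fixed cost.

Q = 0 (shut down); profit = -$166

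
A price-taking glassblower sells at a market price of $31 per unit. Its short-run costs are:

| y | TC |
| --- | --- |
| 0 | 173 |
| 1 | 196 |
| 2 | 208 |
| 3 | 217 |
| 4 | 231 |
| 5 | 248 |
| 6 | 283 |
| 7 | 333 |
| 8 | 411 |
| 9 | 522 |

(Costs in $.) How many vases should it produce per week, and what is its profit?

Tabulate TR − TC: y=0: -173; y=1: -165; y=2: -146; y=3: -124; y=4: -107; y=5: -93; y=6: -97; y=7: -116; y=8: -163; y=9: -243.
Profit is maximized at y = 5. AVC there is 75/5 = $15 ≤ P, so producing beats shutting down (which would give -$173).

y = 5; profit = -$93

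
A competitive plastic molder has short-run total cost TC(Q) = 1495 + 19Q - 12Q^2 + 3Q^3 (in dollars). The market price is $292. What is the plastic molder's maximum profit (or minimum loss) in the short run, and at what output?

Profit = -$25 at Q = 7

AVC = 19 - 12Q + 3Q^2; min AVC = $7 at Q = 2. Since P = $292 ≥ min AVC, the firm produces.
MC = 19 - 24Q + 9Q^2. Setting P = MC and taking the root on the rising branch gives Q* = 7.
TR = 292·7 = 2044. TC = 1495 + 574 = 2069. Profit = 2044 − 2069 = -$25.
That loss of $25 beats the $1495 the firm would lose by shutting down; producing recovers $1470 of fixed cost.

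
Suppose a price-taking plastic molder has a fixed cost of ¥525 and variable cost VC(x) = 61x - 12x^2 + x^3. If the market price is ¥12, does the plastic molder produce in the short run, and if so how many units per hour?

Strip out fixed cost: VC = 61x - 12x^2 + x^3. Then AVC = 61 - 12x + x^2 and MC = 61 - 24x + 3x^2.
The AVC parabola has its vertex at x = 12/2 = 6, where AVC = 61 - 12·6 + 6^2 = ¥25.
Since P = ¥12 < min AVC = ¥25, price fails to cover variable cost at any output.
The firm minimizes its loss by shutting down and losing only its fixed cost of ¥525.

Shut down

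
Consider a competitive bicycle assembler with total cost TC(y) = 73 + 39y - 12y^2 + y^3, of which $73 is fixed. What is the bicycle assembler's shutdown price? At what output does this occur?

Short-run supply begins at min AVC. From VC = 39y - 12y^2 + y^3, AVC = 39 - 12y + y^2.
At the minimum of AVC, MC = AVC. MC = 39 - 24y + 3y^2; setting MC = AVC gives 2y^2 - 12y = 0, so y = 6. min AVC = 3.
For P < $3 the firm produces nothing.

$3 per unit, at y = 6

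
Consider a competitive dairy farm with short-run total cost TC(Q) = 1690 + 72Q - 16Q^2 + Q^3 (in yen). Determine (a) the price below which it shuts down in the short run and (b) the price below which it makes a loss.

Shutdown price = min AVC. AVC = 72 - 16Q + Q^2, with vertex at Q = 8 and minimum ¥8.
ATC = 1690/Q + 72 - 16Q + Q^2. Setting dATC/dQ = −1690/Q^2 − 16 + 2Q = 0 gives Q = 13 (since 2·13^3 − 16·13^2 = 1690).
min ATC = 1690/13 + 72 − 16·13 + 13^2 = ¥163. That is the break-even price.
For ¥8 ≤ P < ¥163 the firm produces at a loss; below ¥8 it shuts down.

Shutdown price = ¥8; break-even price = ¥163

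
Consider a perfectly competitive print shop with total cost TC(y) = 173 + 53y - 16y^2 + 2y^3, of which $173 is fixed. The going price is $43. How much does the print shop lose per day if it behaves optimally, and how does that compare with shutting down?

AVC = 53 - 16y + 2y^2; min AVC = $21 at y = 4. Since P = $43 ≥ min AVC, the firm produces.
With MC = 53 - 32y + 6y^2, P = MC on the upward-sloping part at y* = 5.
TR = 43·5 = 215. TC = 173 + 115 = 288. Profit = 215 − 288 = -$73.
Shutting down would mean losing the fixed cost of $173, so operating at a loss of $73 is better by $100.

Profit = -$73 at y = 5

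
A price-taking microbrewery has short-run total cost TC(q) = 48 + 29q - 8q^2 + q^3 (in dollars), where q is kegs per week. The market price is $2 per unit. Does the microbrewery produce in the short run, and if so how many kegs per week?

Shut down

Strip out fixed cost: VC = 29q - 8q^2 + q^3. Then AVC = 29 - 8q + q^2 and MC = 29 - 16q + 3q^2.
AVC is minimized where dAVC/dq = -8 + 2q = 0, at q = 4; min AVC = 29 - 8·4 + 4^2 = $13.
With P < min AVC ($2 < $13), every unit sold adds to the loss.
Shutting down limits the loss to fixed cost, $48.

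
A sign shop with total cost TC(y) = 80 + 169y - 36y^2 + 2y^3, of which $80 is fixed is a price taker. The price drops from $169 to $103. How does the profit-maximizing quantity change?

Output falls from 12 to 11

MC = 169 - 72y + 6y^2; the shutdown threshold is min AVC = $7 (at y = 9).
At P = $169 ≥ min AVC, set P = MC on the rising branch: y = 12.
At P = $103 ≥ min AVC, set P = MC: y = 11. The firm stays open but cuts output.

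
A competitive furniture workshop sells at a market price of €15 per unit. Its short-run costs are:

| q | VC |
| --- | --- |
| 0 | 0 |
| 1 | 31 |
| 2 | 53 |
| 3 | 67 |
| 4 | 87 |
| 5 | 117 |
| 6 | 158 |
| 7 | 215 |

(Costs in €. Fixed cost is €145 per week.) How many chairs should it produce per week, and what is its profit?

q = 0 (shut down); profit = -€145

Tabulate TR − TC: q=0: -145; q=1: -161; q=2: -168; q=3: -167; q=4: -172; q=5: -187; q=6: -213; q=7: -255.
Profit is highest at q = 0. Equivalently, the lowest AVC in the table is 87/4 ≈ €21.75 at q = 4, and P = €15 falls below it — price never covers variable cost, so the firm shuts down and loses only its fixed cost.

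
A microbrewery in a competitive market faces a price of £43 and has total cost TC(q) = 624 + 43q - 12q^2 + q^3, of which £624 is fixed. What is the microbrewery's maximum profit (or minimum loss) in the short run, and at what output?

AVC = 43 - 12q + q^2; min AVC = £7 at q = 6. Since P = £43 ≥ min AVC, the firm produces.
MC = 43 - 24q + 3q^2. Setting P = MC and taking the root on the rising branch gives q* = 8.
TR = 43·8 = 344. TC = 624 + 88 = 712. Profit = 344 − 712 = -£368.
That loss of £368 beats the £624 the firm would lose by shutting down; producing recovers £256 of fixed cost.

Profit = -£368 at q = 8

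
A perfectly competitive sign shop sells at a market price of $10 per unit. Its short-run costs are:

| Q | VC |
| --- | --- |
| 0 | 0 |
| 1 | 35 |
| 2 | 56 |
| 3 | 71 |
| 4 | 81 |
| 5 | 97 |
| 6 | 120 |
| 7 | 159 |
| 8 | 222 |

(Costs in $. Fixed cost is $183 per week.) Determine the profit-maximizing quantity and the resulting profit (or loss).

Tabulate TR − TC: Q=0: -183; Q=1: -208; Q=2: -219; Q=3: -224; Q=4: -224; Q=5: -230; Q=6: -243; Q=7: -272; Q=8: -325.
Profit is highest at Q = 0. Equivalently, the lowest AVC in the table is 97/5 ≈ $19.40 at Q = 5, and P = $10 falls below it — price never covers variable cost, so the firm shuts down and loses only its fixed cost.

Q = 0 (shut down); profit = -$183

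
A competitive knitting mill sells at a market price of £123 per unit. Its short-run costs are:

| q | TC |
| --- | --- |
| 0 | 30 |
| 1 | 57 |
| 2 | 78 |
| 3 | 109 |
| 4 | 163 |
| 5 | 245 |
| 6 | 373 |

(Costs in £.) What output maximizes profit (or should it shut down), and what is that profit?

Compute π = P·q − TC at each output: q=0: -30; q=1: 66; q=2: 168; q=3: 260; q=4: 329; q=5: 370; q=6: 365.
Profit is maximized at q = 5. AVC there is 215/5 = £43 ≤ P, so producing beats shutting down (which would give -£30).

q = 5; profit = £370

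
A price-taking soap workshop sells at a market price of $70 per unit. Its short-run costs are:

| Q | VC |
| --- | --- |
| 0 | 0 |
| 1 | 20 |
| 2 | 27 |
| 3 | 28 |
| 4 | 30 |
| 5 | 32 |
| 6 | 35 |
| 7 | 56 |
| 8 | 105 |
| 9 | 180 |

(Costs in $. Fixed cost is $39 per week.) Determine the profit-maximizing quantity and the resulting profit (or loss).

Q = 8; profit = $416

Tabulate TR − TC: Q=0: -39; Q=1: 11; Q=2: 74; Q=3: 143; Q=4: 211; Q=5: 279; Q=6: 346; Q=7: 395; Q=8: 416; Q=9: 411.
Profit is maximized at Q = 8. AVC there is 105/8 = $13.12 ≤ P, so producing beats shutting down (which would give -$39).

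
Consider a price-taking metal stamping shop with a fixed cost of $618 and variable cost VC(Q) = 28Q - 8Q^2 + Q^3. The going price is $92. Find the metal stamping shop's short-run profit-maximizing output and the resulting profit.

AVC = 28 - 8Q + Q^2 has its minimum $12 at Q = 4; price $92 clears that bar, so the firm operates.
MC = 28 - 16Q + 3Q^2. Setting P = MC and taking the root on the rising branch gives Q* = 8.
TR = 92·8 = 736. TC = 618 + 224 = 842. Profit = 736 − 842 = -$106.
That loss of $106 beats the $618 the firm would lose by shutting down; producing recovers $512 of fixed cost.

Profit = -$106 at Q = 8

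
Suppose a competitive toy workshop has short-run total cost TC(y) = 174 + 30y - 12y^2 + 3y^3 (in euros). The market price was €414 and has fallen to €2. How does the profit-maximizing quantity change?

Output falls from 8 to 0 (the firm shuts down)

AVC = 30 - 12y + 3y^2, minimized at y = 2 where min AVC = €18. MC = 30 - 24y + 9y^2.
With P = €414 above the shutdown price, P = MC gives y = 8.
At P = €2 < min AVC = €18, price no longer covers variable cost at any output, so the firm shuts down: y = 0.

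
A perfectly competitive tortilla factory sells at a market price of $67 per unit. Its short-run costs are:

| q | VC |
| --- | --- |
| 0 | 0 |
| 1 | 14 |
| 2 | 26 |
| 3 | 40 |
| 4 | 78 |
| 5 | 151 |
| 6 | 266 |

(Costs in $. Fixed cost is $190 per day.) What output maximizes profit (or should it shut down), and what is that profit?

Tabulate TR − TC: q=0: -190; q=1: -137; q=2: -82; q=3: -29; q=4: 0; q=5: -6; q=6: -54.
Profit is maximized at q = 4. AVC there is 78/4 = $19.50 ≤ P, so producing beats shutting down (which would give -$190).

q = 4; profit = $0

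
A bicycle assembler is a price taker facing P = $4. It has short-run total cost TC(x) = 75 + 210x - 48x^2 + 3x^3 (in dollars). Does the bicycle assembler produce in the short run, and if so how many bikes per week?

Shut down

Strip out fixed cost: VC = 210x - 48x^2 + 3x^3. Then AVC = 210 - 48x + 3x^2 and MC = 210 - 96x + 9x^2.
The AVC parabola has its vertex at x = 48/6 = 8, where AVC = 210 - 48·8 + 3·8^2 = $18.
With P < min AVC ($4 < $18), every unit sold adds to the loss.
Shutting down limits the loss to fixed cost, $75.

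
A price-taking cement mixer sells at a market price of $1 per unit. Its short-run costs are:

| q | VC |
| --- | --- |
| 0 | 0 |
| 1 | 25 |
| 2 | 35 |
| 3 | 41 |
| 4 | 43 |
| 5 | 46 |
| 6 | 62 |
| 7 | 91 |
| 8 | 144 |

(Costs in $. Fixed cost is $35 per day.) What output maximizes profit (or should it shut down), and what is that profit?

q = 0 (shut down); profit = -$35

Profit at each row (π = 1q − TC): q=0: -35; q=1: -59; q=2: -68; q=3: -73; q=4: -74; q=5: -76; q=6: -91; q=7: -119; q=8: -171.
Profit is highest at q = 0. Equivalently, the lowest AVC in the table is 46/5 ≈ $9.20 at q = 5, and P = $1 falls below it — price never covers variable cost, so the firm shuts down and loses only its fixed cost.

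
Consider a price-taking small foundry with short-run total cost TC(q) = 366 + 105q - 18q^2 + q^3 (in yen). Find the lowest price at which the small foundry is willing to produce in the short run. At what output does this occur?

¥24 per unit, at q = 9

The shutdown price is the minimum of AVC. VC = 105q - 18q^2 + q^3, so AVC = 105 - 18q + q^2.
At the minimum of AVC, MC = AVC. MC = 105 - 36q + 3q^2; setting MC = AVC gives 2q^2 - 18q = 0, so q = 9. min AVC = 24.
For P < ¥24 the firm produces nothing.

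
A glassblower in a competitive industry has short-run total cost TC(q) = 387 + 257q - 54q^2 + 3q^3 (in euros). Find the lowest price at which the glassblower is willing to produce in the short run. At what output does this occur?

€14 per unit, at q = 9

Short-run supply begins at min AVC. From VC = 257q - 54q^2 + 3q^3, AVC = 257 - 54q + 3q^2.
dAVC/dq = -54 + 6q = 0 gives q = 9. min AVC = 257 - 54·9 + 3·9^2 = 14.
For P < €14 the firm produces nothing.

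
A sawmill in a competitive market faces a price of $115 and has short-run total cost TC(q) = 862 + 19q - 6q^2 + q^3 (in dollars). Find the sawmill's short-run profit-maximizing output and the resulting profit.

AVC = 19 - 6q + q^2; min AVC = $10 at q = 3. Since P = $115 ≥ min AVC, the firm produces.
With MC = 19 - 12q + 3q^2, P = MC on the upward-sloping part at q* = 8.
TR = 115·8 = 920. TC = 862 + 280 = 1142. Profit = 920 − 1142 = -$222.
Shutting down would mean losing the fixed cost of $862, so operating at a loss of $222 is better by $640.

Profit = -$222 at q = 8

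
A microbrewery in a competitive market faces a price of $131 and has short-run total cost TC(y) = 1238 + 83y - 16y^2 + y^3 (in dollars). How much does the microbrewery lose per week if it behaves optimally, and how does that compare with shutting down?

Profit = -$86 at y = 12

AVC = 83 - 16y + y^2; min AVC = $19 at y = 8. Since P = $131 ≥ min AVC, the firm produces.
With MC = 83 - 32y + 3y^2, P = MC on the upward-sloping part at y* = 12.
TR = 131·12 = 1572. TC = 1238 + 420 = 1658. Profit = 1572 − 1658 = -$86.
By producing, the firm covers all variable cost plus $1152 of fixed cost; shutting down would lose the full $1238.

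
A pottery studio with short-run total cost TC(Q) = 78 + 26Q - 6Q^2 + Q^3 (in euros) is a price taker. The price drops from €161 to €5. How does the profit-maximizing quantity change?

Output falls from 9 to 0 (the firm shuts down)

MC = 26 - 12Q + 3Q^2; the shutdown threshold is min AVC = €17 (at Q = 3).
At P = €161 ≥ min AVC, set P = MC on the rising branch: Q = 9.
At P = €5 < min AVC = €17, price no longer covers variable cost at any output, so the firm shuts down: Q = 0.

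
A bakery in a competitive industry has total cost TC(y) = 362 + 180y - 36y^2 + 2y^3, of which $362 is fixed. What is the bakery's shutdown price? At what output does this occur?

Short-run supply begins at min AVC. From VC = 180y - 36y^2 + 2y^3, AVC = 180 - 36y + 2y^2.
dAVC/dy = -36 + 4y = 0 gives y = 9. min AVC = 180 - 36·9 + 2·9^2 = 18.
For P < $18 the firm produces nothing.

$18 per unit, at y = 9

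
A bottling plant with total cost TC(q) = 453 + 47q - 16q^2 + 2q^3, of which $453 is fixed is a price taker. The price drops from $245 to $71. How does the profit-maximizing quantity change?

Output falls from 9 to 6

AVC = 47 - 16q + 2q^2, minimized at q = 4 where min AVC = $15. MC = 47 - 32q + 6q^2.
With P = $245 above the shutdown price, P = MC gives q = 9.
At P = $71 ≥ min AVC, set P = MC: q = 6. The firm stays open but cuts output.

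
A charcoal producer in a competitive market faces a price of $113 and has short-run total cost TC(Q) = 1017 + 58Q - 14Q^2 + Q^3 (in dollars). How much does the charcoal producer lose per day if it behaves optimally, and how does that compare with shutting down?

Profit = -$49 at Q = 11

AVC = 58 - 14Q + Q^2; min AVC = $9 at Q = 7. Since P = $113 ≥ min AVC, the firm produces.
MC = 58 - 28Q + 3Q^2. Setting P = MC and taking the root on the rising branch gives Q* = 11.
TR = 113·11 = 1243. TC = 1017 + 275 = 1292. Profit = 1243 − 1292 = -$49.
Shutting down would mean losing the fixed cost of $1017, so operating at a loss of $49 is better by $968.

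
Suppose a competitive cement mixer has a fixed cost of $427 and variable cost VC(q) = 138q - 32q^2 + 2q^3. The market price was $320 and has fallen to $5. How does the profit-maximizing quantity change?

Output falls from 13 to 0 (the firm shuts down)

AVC = 138 - 32q + 2q^2, minimized at q = 8 where min AVC = $10. MC = 138 - 64q + 6q^2.
With P = $320 above the shutdown price, P = MC gives q = 13.
At P = $5 < min AVC = $10, price no longer covers variable cost at any output, so the firm shuts down: q = 0.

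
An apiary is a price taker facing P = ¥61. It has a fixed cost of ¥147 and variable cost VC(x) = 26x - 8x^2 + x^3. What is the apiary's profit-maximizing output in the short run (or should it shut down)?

Produce at x = 7

From TC, MC = TC'(x) = 26 - 16x + 3x^2 and AVC = VC/x = 26 - 8x + x^2.
The AVC parabola has its vertex at x = 8/2 = 4, where AVC = 26 - 8·4 + 4^2 = ¥10.
Because ¥61 ≥ ¥10, revenue can cover variable cost; the firm operates.
Set P = MC: 61 = 26 - 16x + 3x^2 → -35 - 16x + 3x^2 = 0. The roots are x = -5/3 and x = 7; the profit-maximizing output is on the rising part of MC, so x* = 7.
Check: AVC at x = 7 is ¥19 ≤ P, so revenue covers variable cost.
Profit = P·x − TC = 61·7 − 280 = ¥147.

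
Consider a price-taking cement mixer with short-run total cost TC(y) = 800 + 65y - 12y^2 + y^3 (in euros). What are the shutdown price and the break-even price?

Shutdown price = €29; break-even price = €125

AVC = 65 - 12y + y^2; minimized at y = 6, giving min AVC = €29. That is the shutdown price.
ATC = 800/y + 65 - 12y + y^2. Setting dATC/dy = −800/y^2 − 12 + 2y = 0 gives y = 10 (since 2·10^3 − 12·10^2 = 800).
min ATC = 800/10 + 65 − 12·10 + 10^2 = €125. That is the break-even price.
For €29 ≤ P < €125 the firm produces at a loss; below €29 it shuts down.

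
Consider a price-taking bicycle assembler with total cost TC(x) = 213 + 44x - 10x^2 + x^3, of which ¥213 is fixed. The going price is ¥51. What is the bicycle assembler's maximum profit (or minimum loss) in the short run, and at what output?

Profit = -¥17 at x = 7

AVC = 44 - 10x + x^2 has its minimum ¥19 at x = 5; price ¥51 clears that bar, so the firm operates.
With MC = 44 - 20x + 3x^2, P = MC on the upward-sloping part at x* = 7.
TR = 51·7 = 357. TC = 213 + 161 = 374. Profit = 357 − 374 = -¥17.
By producing, the firm covers all variable cost plus ¥196 of fixed cost; shutting down would lose the full ¥213.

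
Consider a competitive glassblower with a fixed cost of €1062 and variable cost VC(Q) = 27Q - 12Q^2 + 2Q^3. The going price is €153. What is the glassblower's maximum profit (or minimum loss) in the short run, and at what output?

Profit = -€278 at Q = 7

AVC = 27 - 12Q + 2Q^2 has its minimum €9 at Q = 3; price €153 clears that bar, so the firm operates.
MC = 27 - 24Q + 6Q^2. Setting P = MC and taking the root on the rising branch gives Q* = 7.
TR = 153·7 = 1071. TC = 1062 + 287 = 1349. Profit = 1071 − 1349 = -€278.
Shutting down would mean losing the fixed cost of €1062, so operating at a loss of €278 is better by €784.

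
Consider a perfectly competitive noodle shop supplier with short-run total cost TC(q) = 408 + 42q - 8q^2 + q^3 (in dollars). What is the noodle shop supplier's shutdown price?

$26 per unit

The shutdown price is the minimum of AVC. VC = 42q - 8q^2 + q^3, so AVC = 42 - 8q + q^2.
At the minimum of AVC, MC = AVC. MC = 42 - 16q + 3q^2; setting MC = AVC gives 2q^2 - 8q = 0, so q = 4. min AVC = 26.
For P < $26 the firm produces nothing.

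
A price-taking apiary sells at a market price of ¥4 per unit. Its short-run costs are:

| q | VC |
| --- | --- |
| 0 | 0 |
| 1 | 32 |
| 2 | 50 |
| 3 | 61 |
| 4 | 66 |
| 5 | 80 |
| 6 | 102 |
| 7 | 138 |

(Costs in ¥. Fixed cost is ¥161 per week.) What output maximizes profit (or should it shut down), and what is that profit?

q = 0 (shut down); profit = -¥161

Tabulate TR − TC: q=0: -161; q=1: -189; q=2: -203; q=3: -210; q=4: -211; q=5: -221; q=6: -239; q=7: -271.
Profit is highest at q = 0. Equivalently, the lowest AVC in the table is 80/5 ≈ ¥16 at q = 5, and P = ¥4 falls below it — price never covers variable cost, so the firm shuts down and loses only its fixed cost.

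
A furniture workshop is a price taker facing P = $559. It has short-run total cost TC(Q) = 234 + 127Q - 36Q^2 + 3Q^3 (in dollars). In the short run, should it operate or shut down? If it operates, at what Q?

Variable cost is VC = 127Q - 36Q^2 + 3Q^3, so AVC = VC/Q = 127 - 36Q + 3Q^2 and MC = dTC/dQ = 127 - 72Q + 9Q^2.
AVC is minimized where dAVC/dQ = -36 + 6Q = 0, at Q = 6; min AVC = 127 - 36·6 + 3·6^2 = $19.
Since P = $559 ≥ min AVC = $19, price covers variable cost and the firm should produce.
Set P = MC: 559 = 127 - 72Q + 9Q^2 → -432 - 72Q + 9Q^2 = 0. The roots are Q = -4 and Q = 12; the profit-maximizing output is on the rising part of MC, so Q* = 12.
Check: AVC at Q = 12 is $127 ≤ P, so revenue covers variable cost.
Profit = P·Q − TC = 559·12 − 1758 = $4950.

Produce at Q = 12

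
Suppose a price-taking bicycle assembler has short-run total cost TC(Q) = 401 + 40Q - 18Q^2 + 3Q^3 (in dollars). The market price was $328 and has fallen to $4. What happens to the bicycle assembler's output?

Output falls from 8 to 0 (the firm shuts down)

AVC = 40 - 18Q + 3Q^2, minimized at Q = 3 where min AVC = $13. MC = 40 - 36Q + 9Q^2.
At P = $328 ≥ min AVC, set P = MC on the rising branch: Q = 8.
At P = $4 < min AVC = $13, price no longer covers variable cost at any output, so the firm shuts down: Q = 0.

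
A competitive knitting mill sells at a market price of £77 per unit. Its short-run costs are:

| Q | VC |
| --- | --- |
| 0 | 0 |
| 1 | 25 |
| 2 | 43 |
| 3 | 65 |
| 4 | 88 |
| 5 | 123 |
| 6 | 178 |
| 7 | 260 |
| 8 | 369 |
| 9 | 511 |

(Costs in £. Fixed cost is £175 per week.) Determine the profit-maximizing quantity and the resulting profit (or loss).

Profit at each row (π = 77Q − TC): Q=0: -175; Q=1: -123; Q=2: -64; Q=3: -9; Q=4: 45; Q=5: 87; Q=6: 109; Q=7: 104; Q=8: 72; Q=9: 7.
Profit is maximized at Q = 6. AVC there is 178/6 = £29.67 ≤ P, so producing beats shutting down (which would give -£175).

Q = 6; profit = £109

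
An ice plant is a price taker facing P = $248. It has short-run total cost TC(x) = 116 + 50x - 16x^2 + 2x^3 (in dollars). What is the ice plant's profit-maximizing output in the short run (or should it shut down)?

Produce at x = 9

From TC, MC = TC'(x) = 50 - 32x + 6x^2 and AVC = VC/x = 50 - 16x + 2x^2.
AVC hits its minimum where MC = AVC, at x = 4, giving min AVC = 50 - 16·4 + 2·4^2 = $18.
P = $248 exceeds min AVC = $18, so the firm stays open.
P = MC gives -198 - 32x + 6x^2 = 0, with roots -11/3 and 9. Take the larger (rising MC): x* = 9.
Check: AVC at x = 9 is $68 ≤ P, so revenue covers variable cost.
Profit = P·x − TC = 248·9 − 728 = $1504.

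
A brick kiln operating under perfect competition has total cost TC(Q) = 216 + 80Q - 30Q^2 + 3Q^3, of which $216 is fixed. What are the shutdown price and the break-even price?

Shutdown price = $5; break-even price = $44

AVC = 80 - 30Q + 3Q^2; minimized at Q = 5, giving min AVC = $5. That is the shutdown price.
ATC = 216/Q + 80 - 30Q + 3Q^2. Setting dATC/dQ = −216/Q^2 − 30 + 6Q = 0 gives Q = 6 (since 6·6^3 − 30·6^2 = 216).
min ATC = 216/6 + 80 − 30·6 + 3·6^2 = $44. That is the break-even price.
For $5 ≤ P < $44 the firm produces at a loss; below $5 it shuts down.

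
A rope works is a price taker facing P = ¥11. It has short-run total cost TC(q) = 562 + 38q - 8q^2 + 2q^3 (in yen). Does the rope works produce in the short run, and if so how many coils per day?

Strip out fixed cost: VC = 38q - 8q^2 + 2q^3. Then AVC = 38 - 8q + 2q^2 and MC = 38 - 16q + 6q^2.
AVC hits its minimum where MC = AVC, at q = 2, giving min AVC = 38 - 8·2 + 2·2^2 = ¥30.
With P < min AVC (¥11 < ¥30), every unit sold adds to the loss.
Shutting down limits the loss to fixed cost, ¥562.

Shut down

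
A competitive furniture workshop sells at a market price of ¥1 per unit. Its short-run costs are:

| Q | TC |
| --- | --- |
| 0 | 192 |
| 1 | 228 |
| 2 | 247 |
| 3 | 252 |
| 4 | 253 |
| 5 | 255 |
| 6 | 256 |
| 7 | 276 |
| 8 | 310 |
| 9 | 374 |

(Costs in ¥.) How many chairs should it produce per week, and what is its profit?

Q = 0 (shut down); profit = -¥192

Compute π = P·Q − TC at each output: Q=0: -192; Q=1: -227; Q=2: -245; Q=3: -249; Q=4: -249; Q=5: -250; Q=6: -250; Q=7: -269; Q=8: -302; Q=9: -365.
Profit is highest at Q = 0. Equivalently, the lowest AVC in the table is 64/6 ≈ ¥10.67 at Q = 6, and P = ¥1 falls below it — price never covers variable cost, so the firm shuts down and loses only its fixed cost.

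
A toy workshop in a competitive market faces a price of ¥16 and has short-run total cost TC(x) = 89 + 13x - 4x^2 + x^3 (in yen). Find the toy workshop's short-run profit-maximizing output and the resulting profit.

AVC = 13 - 4x + x^2; min AVC = ¥9 at x = 2. Since P = ¥16 ≥ min AVC, the firm produces.
With MC = 13 - 8x + 3x^2, P = MC on the upward-sloping part at x* = 3.
TR = 16·3 = 48. TC = 89 + 30 = 119. Profit = 48 − 119 = -¥71.
By producing, the firm covers all variable cost plus ¥18 of fixed cost; shutting down would lose the full ¥89.

Profit = -¥71 at x = 3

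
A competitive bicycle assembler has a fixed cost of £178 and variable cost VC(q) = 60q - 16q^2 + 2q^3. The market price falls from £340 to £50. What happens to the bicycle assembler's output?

Output falls from 10 to 5

MC = 60 - 32q + 6q^2; the shutdown threshold is min AVC = £28 (at q = 4).
At P = £340 ≥ min AVC, set P = MC on the rising branch: q = 10.
At P = £50 ≥ min AVC, set P = MC: q = 5. The firm stays open but cuts output.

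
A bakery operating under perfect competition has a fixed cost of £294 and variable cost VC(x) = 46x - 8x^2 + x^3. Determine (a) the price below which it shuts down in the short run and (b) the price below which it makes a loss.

Shutdown price = £30; break-even price = £81

Shutdown price = min AVC. AVC = 46 - 8x + x^2, with vertex at x = 4 and minimum £30.
ATC = 294/x + 46 - 8x + x^2. Setting dATC/dx = −294/x^2 − 8 + 2x = 0 gives x = 7 (since 2·7^3 − 8·7^2 = 294).
min ATC = 294/7 + 46 − 8·7 + 7^2 = £81. That is the break-even price.
Between these two prices the firm operates at a loss; above £81 it earns a profit.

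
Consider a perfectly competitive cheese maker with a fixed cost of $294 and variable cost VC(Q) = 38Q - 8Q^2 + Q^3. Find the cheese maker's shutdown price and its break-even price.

Shutdown price = $22; break-even price = $73

AVC = 38 - 8Q + Q^2; minimized at Q = 4, giving min AVC = $22. That is the shutdown price.
ATC = 294/Q + 38 - 8Q + Q^2. Setting dATC/dQ = −294/Q^2 − 8 + 2Q = 0 gives Q = 7 (since 2·7^3 − 8·7^2 = 294).
min ATC = 294/7 + 38 − 8·7 + 7^2 = $73. That is the break-even price.
For $22 ≤ P < $73 the firm produces at a loss; below $22 it shuts down.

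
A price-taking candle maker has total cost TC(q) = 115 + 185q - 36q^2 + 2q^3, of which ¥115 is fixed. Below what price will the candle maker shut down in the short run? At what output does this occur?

The firm shuts down when price falls below the minimum of average variable cost. AVC = VC/q = 185 - 36q + 2q^2.
At the minimum of AVC, MC = AVC. MC = 185 - 72q + 6q^2; setting MC = AVC gives 4q^2 - 36q = 0, so q = 9. min AVC = 23.
So the shutdown price is ¥23.

¥23 per unit, at q = 9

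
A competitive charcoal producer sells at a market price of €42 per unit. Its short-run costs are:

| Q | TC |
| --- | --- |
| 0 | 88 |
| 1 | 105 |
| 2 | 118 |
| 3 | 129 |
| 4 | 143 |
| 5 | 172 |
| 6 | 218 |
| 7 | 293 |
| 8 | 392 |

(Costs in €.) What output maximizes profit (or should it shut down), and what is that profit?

Q = 5; profit = €38

Tabulate TR − TC: Q=0: -88; Q=1: -63; Q=2: -34; Q=3: -3; Q=4: 25; Q=5: 38; Q=6: 34; Q=7: 1; Q=8: -56.
Profit is maximized at Q = 5. AVC there is 84/5 = €16.80 ≤ P, so producing beats shutting down (which would give -€88).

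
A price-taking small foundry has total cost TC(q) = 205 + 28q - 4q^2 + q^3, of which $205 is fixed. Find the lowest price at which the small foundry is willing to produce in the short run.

Short-run supply begins at min AVC. From VC = 28q - 4q^2 + q^3, AVC = 28 - 4q + q^2.
dAVC/dq = -4 + 2q = 0 gives q = 2. min AVC = 28 - 4·2 + 2^2 = 24.
For P < $24 the firm produces nothing.

$24 per unit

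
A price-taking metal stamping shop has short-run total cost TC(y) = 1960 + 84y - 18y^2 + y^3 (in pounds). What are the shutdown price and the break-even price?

AVC = 84 - 18y + y^2; minimized at y = 9, giving min AVC = £3. That is the shutdown price.
ATC = 1960/y + 84 - 18y + y^2. Setting dATC/dy = −1960/y^2 − 18 + 2y = 0 gives y = 14 (since 2·14^3 − 18·14^2 = 1960).
min ATC = 1960/14 + 84 − 18·14 + 14^2 = £168. That is the break-even price.
Between these two prices the firm operates at a loss; above £168 it earns a profit.

Shutdown price = £3; break-even price = £168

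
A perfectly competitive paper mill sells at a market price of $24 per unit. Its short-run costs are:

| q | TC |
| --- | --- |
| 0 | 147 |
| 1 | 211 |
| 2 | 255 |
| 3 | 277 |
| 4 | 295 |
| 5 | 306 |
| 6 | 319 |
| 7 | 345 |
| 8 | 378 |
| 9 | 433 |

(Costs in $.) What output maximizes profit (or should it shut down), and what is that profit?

Profit at each row (π = 24q − TC): q=0: -147; q=1: -187; q=2: -207; q=3: -205; q=4: -199; q=5: -186; q=6: -175; q=7: -177; q=8: -186; q=9: -217.
Profit is highest at q = 0. Equivalently, the lowest AVC in the table is 198/7 ≈ $28.29 at q = 7, and P = $24 falls below it — price never covers variable cost, so the firm shuts down and loses only its fixed cost.

q = 0 (shut down); profit = -$147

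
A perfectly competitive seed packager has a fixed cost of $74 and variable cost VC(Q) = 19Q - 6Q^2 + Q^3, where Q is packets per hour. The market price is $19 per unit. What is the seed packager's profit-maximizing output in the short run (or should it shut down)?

Produce at Q = 4

Variable cost is VC = 19Q - 6Q^2 + Q^3, so AVC = VC/Q = 19 - 6Q + Q^2 and MC = dTC/dQ = 19 - 12Q + 3Q^2.
AVC hits its minimum where MC = AVC, at Q = 3, giving min AVC = 19 - 6·3 + 3^2 = $10.
Since P = $19 ≥ min AVC = $10, price covers variable cost and the firm should produce.
P = MC gives -12Q + 3Q^2 = 0, with roots 0 and 4. Take the larger (rising MC): Q* = 4.
Check: AVC at Q = 4 is $11 ≤ P, so revenue covers variable cost.
Profit = P·Q − TC = 19·4 − 118 = -$42, a loss, but smaller than the $74 fixed cost the firm would lose by shutting down.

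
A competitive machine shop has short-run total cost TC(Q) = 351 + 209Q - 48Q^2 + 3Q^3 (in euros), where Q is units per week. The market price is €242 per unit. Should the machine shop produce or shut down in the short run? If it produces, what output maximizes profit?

Variable cost is VC = 209Q - 48Q^2 + 3Q^3, so AVC = VC/Q = 209 - 48Q + 3Q^2 and MC = dTC/dQ = 209 - 96Q + 9Q^2.
AVC hits its minimum where MC = AVC, at Q = 8, giving min AVC = 209 - 48·8 + 3·8^2 = €17.
Since P = €242 ≥ min AVC = €17, price covers variable cost and the firm should produce.
Set P = MC: 242 = 209 - 96Q + 9Q^2 → -33 - 96Q + 9Q^2 = 0. The roots are Q = -1/3 and Q = 11; the profit-maximizing output is on the rising part of MC, so Q* = 11.
Check: AVC at Q = 11 is €44 ≤ P, so revenue covers variable cost.
Profit = P·Q − TC = 242·11 − 835 = €1827.

Produce at Q = 11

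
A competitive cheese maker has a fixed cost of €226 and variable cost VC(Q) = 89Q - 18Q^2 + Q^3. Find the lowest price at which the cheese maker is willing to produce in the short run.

€8 per unit

The firm shuts down when price falls below the minimum of average variable cost. AVC = VC/Q = 89 - 18Q + Q^2.
At the minimum of AVC, MC = AVC. MC = 89 - 36Q + 3Q^2; setting MC = AVC gives 2Q^2 - 18Q = 0, so Q = 9. min AVC = 8.
The firm shuts down for any P below €8.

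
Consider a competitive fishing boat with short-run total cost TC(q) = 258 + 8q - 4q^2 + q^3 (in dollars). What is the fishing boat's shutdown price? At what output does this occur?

Short-run supply begins at min AVC. From VC = 8q - 4q^2 + q^3, AVC = 8 - 4q + q^2.
At the minimum of AVC, MC = AVC. MC = 8 - 8q + 3q^2; setting MC = AVC gives 2q^2 - 4q = 0, so q = 2. min AVC = 4.
The firm shuts down for any P below $4.

$4 per unit, at q = 2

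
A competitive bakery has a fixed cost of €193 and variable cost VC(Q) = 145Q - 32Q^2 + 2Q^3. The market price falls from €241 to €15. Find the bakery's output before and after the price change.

Output falls from 12 to 0 (the firm shuts down)

AVC = 145 - 32Q + 2Q^2, minimized at Q = 8 where min AVC = €17. MC = 145 - 64Q + 6Q^2.
With P = €241 above the shutdown price, P = MC gives Q = 12.
At P = €15 < min AVC = €17, price no longer covers variable cost at any output, so the firm shuts down: Q = 0.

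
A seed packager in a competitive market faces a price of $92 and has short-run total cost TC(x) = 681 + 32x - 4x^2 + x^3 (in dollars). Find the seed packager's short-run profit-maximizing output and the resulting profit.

AVC = 32 - 4x + x^2 has its minimum $28 at x = 2; price $92 clears that bar, so the firm operates.
With MC = 32 - 8x + 3x^2, P = MC on the upward-sloping part at x* = 6.
TR = 92·6 = 552. TC = 681 + 264 = 945. Profit = 552 − 945 = -$393.
Shutting down would mean losing the fixed cost of $681, so operating at a loss of $393 is better by $288.

Profit = -$393 at x = 6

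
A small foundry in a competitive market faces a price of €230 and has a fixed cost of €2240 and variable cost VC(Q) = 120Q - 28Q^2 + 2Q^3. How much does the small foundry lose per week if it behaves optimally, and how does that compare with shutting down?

AVC = 120 - 28Q + 2Q^2 has its minimum €22 at Q = 7; price €230 clears that bar, so the firm operates.
With MC = 120 - 56Q + 6Q^2, P = MC on the upward-sloping part at Q* = 11.
TR = 230·11 = 2530. TC = 2240 + 594 = 2834. Profit = 2530 − 2834 = -€304.
By producing, the firm covers all variable cost plus €1936 of fixed cost; shutting down would lose the full €2240.

Profit = -€304 at Q = 11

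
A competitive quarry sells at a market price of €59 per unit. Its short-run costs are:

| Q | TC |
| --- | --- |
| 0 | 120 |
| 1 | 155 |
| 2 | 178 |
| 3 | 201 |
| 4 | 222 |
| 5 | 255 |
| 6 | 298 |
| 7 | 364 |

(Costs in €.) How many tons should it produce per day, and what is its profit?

Compute π = P·Q − TC at each output: Q=0: -120; Q=1: -96; Q=2: -60; Q=3: -24; Q=4: 14; Q=5: 40; Q=6: 56; Q=7: 49.
Profit is maximized at Q = 6. AVC there is 178/6 = €29.67 ≤ P, so producing beats shutting down (which would give -€120).

Q = 6; profit = €56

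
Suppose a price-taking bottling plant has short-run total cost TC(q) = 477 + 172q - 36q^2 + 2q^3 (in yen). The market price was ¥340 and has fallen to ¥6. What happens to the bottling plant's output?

MC = 172 - 72q + 6q^2; the shutdown threshold is min AVC = ¥10 (at q = 9).
At P = ¥340 ≥ min AVC, set P = MC on the rising branch: q = 14.
At P = ¥6 < min AVC = ¥10, price no longer covers variable cost at any output, so the firm shuts down: q = 0.

Output falls from 14 to 0 (the firm shuts down)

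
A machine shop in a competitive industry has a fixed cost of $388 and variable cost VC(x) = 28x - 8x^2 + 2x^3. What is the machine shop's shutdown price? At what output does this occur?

$20 per unit, at x = 2

The shutdown price is the minimum of AVC. VC = 28x - 8x^2 + 2x^3, so AVC = 28 - 8x + 2x^2.
dAVC/dx = -8 + 4x = 0 gives x = 2. min AVC = 28 - 8·2 + 2·2^2 = 20.
So the shutdown price is $20.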